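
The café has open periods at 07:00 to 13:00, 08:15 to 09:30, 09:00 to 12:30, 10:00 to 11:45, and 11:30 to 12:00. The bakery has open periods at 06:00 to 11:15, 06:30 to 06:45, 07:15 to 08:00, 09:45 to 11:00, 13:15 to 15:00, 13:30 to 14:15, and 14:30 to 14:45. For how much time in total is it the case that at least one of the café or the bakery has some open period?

8 h 45 min

Merge the first list: 07:00-13:00.
Merge the second list: 06:00-11:15, 13:15-15:00.
A ∪ B = 06:00-13:00, 13:15-15:00.
Total: 7 h + 1 h 45 min = 8 h 45 min.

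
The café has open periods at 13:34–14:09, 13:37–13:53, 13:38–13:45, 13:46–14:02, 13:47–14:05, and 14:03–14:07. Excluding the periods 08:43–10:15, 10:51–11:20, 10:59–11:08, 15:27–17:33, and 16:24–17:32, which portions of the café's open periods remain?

First set merges to 13:34–14:09.
Second set merges to 08:43–10:15, 10:51–11:20, 15:27–17:33.
13:34–14:09: no B overlap → unchanged.

13:34–14:09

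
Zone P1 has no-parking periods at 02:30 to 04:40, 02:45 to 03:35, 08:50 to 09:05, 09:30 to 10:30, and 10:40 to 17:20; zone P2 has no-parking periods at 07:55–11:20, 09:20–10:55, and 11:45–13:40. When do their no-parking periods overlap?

08:50-09:05, 09:30-10:30, 10:40-11:20, 11:45-13:40

A, merged: 02:30-04:40, 08:50-09:05, 09:30-10:30, 10:40-17:20.
B, merged: 07:55-11:20, 11:45-13:40.
02:30-04:40 falls entirely outside B.
08:50-09:05 overlaps B on 08:50-09:05.
09:30-10:30 overlaps B on 09:30-10:30.
10:40-17:20 overlaps B on 10:40-11:20, 11:45-13:40.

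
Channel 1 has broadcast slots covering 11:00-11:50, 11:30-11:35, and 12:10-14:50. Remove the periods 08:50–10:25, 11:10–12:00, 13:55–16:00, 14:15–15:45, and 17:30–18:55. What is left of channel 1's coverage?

11:00–11:10, 12:10–13:55

Merge the first list: 11:00–11:50, 12:10–14:50.
Merge the second list: 08:50–10:25, 11:10–12:00, 13:55–16:00, 17:30–18:55.
11:00–11:50 \ B = 11:00–11:10.
12:10–14:50 \ B = 12:10–13:55.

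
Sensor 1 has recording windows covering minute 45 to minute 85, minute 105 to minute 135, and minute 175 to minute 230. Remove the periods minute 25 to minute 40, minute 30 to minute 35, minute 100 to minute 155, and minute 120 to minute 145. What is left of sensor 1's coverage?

minute 45 to minute 85, minute 175 to minute 230

Merge the second list: minute 25 to minute 40, minute 100 to minute 155.
minute 45 to minute 85: no B overlap → unchanged.
minute 105 to minute 135: fully covered by B → removed.
minute 175 to minute 230: no B overlap → unchanged.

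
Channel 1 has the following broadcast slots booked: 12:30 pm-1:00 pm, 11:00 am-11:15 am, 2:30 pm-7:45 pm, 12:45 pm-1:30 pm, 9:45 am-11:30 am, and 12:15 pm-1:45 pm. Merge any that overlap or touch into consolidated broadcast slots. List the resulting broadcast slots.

Sort by start: 9:45 am–11:30 am, 11:00 am–11:15 am, 12:15 pm–1:45 pm, 12:30 pm–1:00 pm, 12:45 pm–1:30 pm, 2:30 pm–7:45 pm.
11:00 am–11:15 am overlaps/touches 9:45 am–11:30 am → extend to 9:45 am–11:30 am.
12:15 pm–1:45 pm is disjoint → start new block.
12:30 pm–1:00 pm overlaps/touches 12:15 pm–1:45 pm → extend to 12:15 pm–1:45 pm.
12:45 pm–1:30 pm overlaps/touches 12:15 pm–1:45 pm → extend to 12:15 pm–1:45 pm.
2:30 pm–7:45 pm is disjoint → start new block.

9:45 am–11:30 am, 12:15 pm–1:45 pm, 2:30 pm–7:45 pm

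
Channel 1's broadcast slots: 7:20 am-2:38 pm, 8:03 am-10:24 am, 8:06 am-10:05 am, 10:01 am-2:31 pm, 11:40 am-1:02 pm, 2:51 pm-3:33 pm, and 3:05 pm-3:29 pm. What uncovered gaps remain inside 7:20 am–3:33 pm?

Covered (merged): 7:20 am–2:38 pm, 2:51 pm–3:33 pm.
Complement within 7:20 am–3:33 pm: 2:38 pm–2:51 pm.

2:38 pm–2:51 pm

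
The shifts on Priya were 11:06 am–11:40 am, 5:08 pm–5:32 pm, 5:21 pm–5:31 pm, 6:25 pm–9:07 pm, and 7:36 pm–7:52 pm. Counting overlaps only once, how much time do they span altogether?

Merged: 11:06 am–11:40 am, 5:08 pm–5:32 pm, 6:25 pm–9:07 pm.
Lengths: 34 min + 24 min + 2 h 42 min = 3 h 40 min.

3 h 40 min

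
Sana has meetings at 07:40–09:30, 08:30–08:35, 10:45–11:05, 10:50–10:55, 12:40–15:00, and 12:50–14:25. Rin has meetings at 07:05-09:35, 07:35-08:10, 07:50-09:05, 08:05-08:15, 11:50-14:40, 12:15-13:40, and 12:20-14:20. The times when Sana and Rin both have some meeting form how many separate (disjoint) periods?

2

A, merged: 07:40–09:30, 10:45–11:05, 12:40–15:00.
B, merged: 07:05–09:35, 11:50–14:40.
A ∩ B = 07:40–09:30, 12:40–14:40.
That is 2 disjoint pieces.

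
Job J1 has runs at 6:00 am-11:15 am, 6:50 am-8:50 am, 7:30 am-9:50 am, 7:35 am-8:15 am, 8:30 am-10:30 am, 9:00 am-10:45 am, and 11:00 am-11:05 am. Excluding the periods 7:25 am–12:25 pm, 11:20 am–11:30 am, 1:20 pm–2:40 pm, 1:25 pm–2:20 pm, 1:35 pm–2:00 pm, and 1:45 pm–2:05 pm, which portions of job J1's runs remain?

First set merges to 6:00 am–11:15 am.
Second set merges to 7:25 am–12:25 pm, 1:20 pm–2:40 pm.
6:00 am–11:15 am with B removed leaves 6:00 am–7:25 am.

6:00 am–7:25 am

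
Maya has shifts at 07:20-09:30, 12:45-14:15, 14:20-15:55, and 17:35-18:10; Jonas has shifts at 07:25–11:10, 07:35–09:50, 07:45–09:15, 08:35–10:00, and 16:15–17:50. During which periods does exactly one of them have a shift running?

B, merged: 07:25–11:10, 16:15–17:50.
Only in the first: 07:20–07:25, 12:45–14:15, 14:20–15:55, 17:50–18:10.
Only in the second: 09:30–11:10, 16:15–17:35.
Together these are the periods covered by exactly one.

07:20–07:25, 09:30–11:10, 12:45–14:15, 14:20–15:55, 16:15–17:35, 17:50–18:10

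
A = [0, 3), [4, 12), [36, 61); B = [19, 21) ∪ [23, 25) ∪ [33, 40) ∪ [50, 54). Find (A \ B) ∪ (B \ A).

Only in the first: [0, 3), [4, 12), [40, 50), [54, 61).
Only in the second: [19, 21), [23, 25), [33, 36).
Together these are the periods covered by exactly one.

[0, 3) ∪ [4, 12) ∪ [19, 21) ∪ [23, 25) ∪ [33, 36) ∪ [40, 50) ∪ [54, 61)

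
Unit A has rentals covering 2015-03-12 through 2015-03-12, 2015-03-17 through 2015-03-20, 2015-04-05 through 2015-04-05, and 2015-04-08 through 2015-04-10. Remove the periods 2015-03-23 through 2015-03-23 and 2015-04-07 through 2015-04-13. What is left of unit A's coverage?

2015-03-12 through 2015-03-12: nothing removed.
2015-03-17 through 2015-03-20: nothing removed.
2015-04-05 through 2015-04-05: nothing removed.
2015-04-08 through 2015-04-10: entirely removed.

2015-03-12 through 2015-03-12, 2015-03-17 through 2015-03-20, 2015-04-05 through 2015-04-05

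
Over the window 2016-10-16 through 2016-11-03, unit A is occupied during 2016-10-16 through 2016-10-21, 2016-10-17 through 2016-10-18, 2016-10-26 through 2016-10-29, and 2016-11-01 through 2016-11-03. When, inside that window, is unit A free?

2016-10-22 through 2016-10-25, 2016-10-30 through 2016-10-31

The merged coverage is 2016-10-16 through 2016-10-21, 2016-10-26 through 2016-10-29, 2016-11-01 through 2016-11-03.
Gaps within 2016-10-16 through 2016-11-03: 2016-10-22 through 2016-10-25, 2016-10-30 through 2016-10-31.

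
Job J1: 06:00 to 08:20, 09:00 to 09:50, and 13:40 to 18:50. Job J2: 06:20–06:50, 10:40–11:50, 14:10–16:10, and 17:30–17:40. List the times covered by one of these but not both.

06:00-06:20, 06:50-08:20, 09:00-09:50, 10:40-11:50, 13:40-14:10, 16:10-17:30, 17:40-18:50

A \ B = 06:00-06:20, 06:50-08:20, 09:00-09:50, 13:40-14:10, 16:10-17:30, 17:40-18:50.
B \ A = 10:40-11:50.
Union of the two gives the symmetric difference.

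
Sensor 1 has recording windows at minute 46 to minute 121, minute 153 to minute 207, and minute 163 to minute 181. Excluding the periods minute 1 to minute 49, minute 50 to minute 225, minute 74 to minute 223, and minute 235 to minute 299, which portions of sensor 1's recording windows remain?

First set merges to minute 46 to minute 121, minute 153 to minute 207.
Second set merges to minute 1 to minute 49, minute 50 to minute 225, minute 235 to minute 299.
minute 46 to minute 121 \ B = minute 49 to minute 50.
minute 153 to minute 207: entirely removed.

minute 49 to minute 50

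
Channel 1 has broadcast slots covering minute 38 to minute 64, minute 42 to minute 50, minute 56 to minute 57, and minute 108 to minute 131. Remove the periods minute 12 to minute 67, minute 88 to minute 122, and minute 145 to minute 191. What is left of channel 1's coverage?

minute 122 to minute 131

Merge the first list: minute 38 to minute 64, minute 108 to minute 131.
minute 38 to minute 64 lies entirely inside B → drops out.
minute 108 to minute 131 with B removed leaves minute 122 to minute 131.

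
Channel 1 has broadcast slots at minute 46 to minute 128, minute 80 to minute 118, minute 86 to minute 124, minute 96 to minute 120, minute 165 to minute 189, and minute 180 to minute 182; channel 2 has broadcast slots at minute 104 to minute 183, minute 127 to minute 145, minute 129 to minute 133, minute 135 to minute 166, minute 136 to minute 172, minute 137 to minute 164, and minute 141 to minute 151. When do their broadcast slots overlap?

minute 104 to minute 128, minute 165 to minute 183

A, merged: minute 46 to minute 128, minute 165 to minute 189.
B, merged: minute 104 to minute 183.
minute 46 to minute 128 overlaps B on minute 104 to minute 128.
minute 165 to minute 189 overlaps B on minute 165 to minute 183.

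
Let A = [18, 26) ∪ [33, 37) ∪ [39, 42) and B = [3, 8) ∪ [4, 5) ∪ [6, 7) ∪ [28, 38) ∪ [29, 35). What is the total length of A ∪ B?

Second set merges to [3, 8), [28, 38).
A ∪ B = [3, 8), [18, 26), [28, 38), [39, 42).
Total: 5 + 8 + 10 + 3 = 26.

26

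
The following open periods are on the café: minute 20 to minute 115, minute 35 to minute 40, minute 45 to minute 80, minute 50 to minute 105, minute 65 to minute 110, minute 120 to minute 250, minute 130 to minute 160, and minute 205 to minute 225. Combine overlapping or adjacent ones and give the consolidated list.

minute 35 to minute 40 overlaps/touches minute 20 to minute 115 → extend to minute 20 to minute 115.
minute 45 to minute 80 overlaps/touches minute 20 to minute 115 → extend to minute 20 to minute 115.
minute 50 to minute 105 overlaps/touches minute 20 to minute 115 → extend to minute 20 to minute 115.
minute 65 to minute 110 overlaps/touches minute 20 to minute 115 → extend to minute 20 to minute 115.
minute 120 to minute 250 is disjoint → start new block.
minute 130 to minute 160 overlaps/touches minute 120 to minute 250 → extend to minute 120 to minute 250.
minute 205 to minute 225 overlaps/touches minute 120 to minute 250 → extend to minute 120 to minute 250.

minute 20 to minute 115, minute 120 to minute 250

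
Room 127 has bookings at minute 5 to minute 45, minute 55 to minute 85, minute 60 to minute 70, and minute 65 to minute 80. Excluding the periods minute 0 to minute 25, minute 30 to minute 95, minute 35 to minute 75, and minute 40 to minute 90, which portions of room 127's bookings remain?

minute 25 to minute 30

First set merges to minute 5 to minute 45, minute 55 to minute 85.
Second set merges to minute 0 to minute 25, minute 30 to minute 95.
minute 5 to minute 45 with B removed leaves minute 25 to minute 30.
minute 55 to minute 85 lies entirely inside B → drops out.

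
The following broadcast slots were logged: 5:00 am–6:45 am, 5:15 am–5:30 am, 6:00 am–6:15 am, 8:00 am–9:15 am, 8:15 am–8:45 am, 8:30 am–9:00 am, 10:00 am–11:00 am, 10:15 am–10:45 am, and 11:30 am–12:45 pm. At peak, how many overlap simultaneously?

3

At 8:30 am, 3 of the intervals are simultaneously active.
No point has more.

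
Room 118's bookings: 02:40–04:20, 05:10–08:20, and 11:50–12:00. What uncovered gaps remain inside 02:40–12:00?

Covered (merged): 02:40–04:20, 05:10–08:20, 11:50–12:00.
Gaps within 02:40–12:00: 04:20–05:10, 08:20–11:50.

04:20–05:10, 08:20–11:50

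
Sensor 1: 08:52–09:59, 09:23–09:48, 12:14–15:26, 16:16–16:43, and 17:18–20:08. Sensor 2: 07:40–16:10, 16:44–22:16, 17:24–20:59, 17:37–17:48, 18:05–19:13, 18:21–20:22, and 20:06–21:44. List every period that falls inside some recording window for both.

First set merges to 08:52–09:59, 12:14–15:26, 16:16–16:43, 17:18–20:08.
Second set merges to 07:40–16:10, 16:44–22:16.
08:52–09:59 meets the second set on 08:52–09:59.
12:14–15:26 meets the second set on 12:14–15:26.
16:16–16:43: no overlap with the second set.
17:18–20:08 meets the second set on 17:18–20:08.

08:52–09:59, 12:14–15:26, 17:18–20:08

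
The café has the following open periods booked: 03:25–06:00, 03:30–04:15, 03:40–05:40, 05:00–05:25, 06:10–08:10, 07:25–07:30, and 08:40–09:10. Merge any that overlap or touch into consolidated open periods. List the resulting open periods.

03:30–04:15 overlaps/touches 03:25–06:00 → extend to 03:25–06:00.
03:40–05:40 overlaps/touches 03:25–06:00 → extend to 03:25–06:00.
05:00–05:25 overlaps/touches 03:25–06:00 → extend to 03:25–06:00.
06:10–08:10 is disjoint → start new block.
07:25–07:30 overlaps/touches 06:10–08:10 → extend to 06:10–08:10.
08:40–09:10 is disjoint → start new block.

03:25–06:00, 06:10–08:10, 08:40–09:10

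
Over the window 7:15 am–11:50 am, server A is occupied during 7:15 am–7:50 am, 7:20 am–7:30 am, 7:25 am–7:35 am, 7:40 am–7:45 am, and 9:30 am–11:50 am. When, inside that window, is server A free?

The merged coverage is 7:15 am-7:50 am, 9:30 am-11:50 am.
Uncovered inside 7:15 am-11:50 am: 7:50 am-9:30 am.

7:50 am-9:30 am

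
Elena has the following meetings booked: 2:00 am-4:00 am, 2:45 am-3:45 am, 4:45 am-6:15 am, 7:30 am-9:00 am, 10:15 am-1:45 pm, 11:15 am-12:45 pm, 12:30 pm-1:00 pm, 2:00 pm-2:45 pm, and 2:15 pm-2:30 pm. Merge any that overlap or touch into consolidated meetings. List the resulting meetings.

2:45 am-3:45 am overlaps/touches 2:00 am-4:00 am → extend to 2:00 am-4:00 am.
4:45 am-6:15 am is disjoint → start new block.
7:30 am-9:00 am is disjoint → start new block.
10:15 am-1:45 pm is disjoint → start new block.
11:15 am-12:45 pm overlaps/touches 10:15 am-1:45 pm → extend to 10:15 am-1:45 pm.
12:30 pm-1:00 pm overlaps/touches 10:15 am-1:45 pm → extend to 10:15 am-1:45 pm.
2:00 pm-2:45 pm is disjoint → start new block.
2:15 pm-2:30 pm overlaps/touches 2:00 pm-2:45 pm → extend to 2:00 pm-2:45 pm.

2:00 am-4:00 am, 4:45 am-6:15 am, 7:30 am-9:00 am, 10:15 am-1:45 pm, 2:00 pm-2:45 pm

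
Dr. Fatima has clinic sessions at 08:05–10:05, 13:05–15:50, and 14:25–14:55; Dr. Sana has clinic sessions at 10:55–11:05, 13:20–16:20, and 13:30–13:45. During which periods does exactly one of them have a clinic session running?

Merge the first list: 08:05-10:05, 13:05-15:50.
Merge the second list: 10:55-11:05, 13:20-16:20.
A but not B: 08:05-10:05, 13:05-13:20.
B but not A: 10:55-11:05, 15:50-16:20.
Combining gives A △ B.

08:05-10:05, 10:55-11:05, 13:05-13:20, 15:50-16:20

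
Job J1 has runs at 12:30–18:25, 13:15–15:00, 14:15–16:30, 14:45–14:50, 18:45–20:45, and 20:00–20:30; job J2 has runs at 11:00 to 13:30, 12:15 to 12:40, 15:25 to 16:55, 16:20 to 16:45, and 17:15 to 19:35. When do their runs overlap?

Merge the first list: 12:30–18:25, 18:45–20:45.
Merge the second list: 11:00–13:30, 15:25–16:55, 17:15–19:35.
12:30–18:25 ∩ B → 12:30–13:30, 15:25–16:55, 17:15–18:25.
18:45–20:45 ∩ B → 18:45–19:35.

12:30–13:30, 15:25–16:55, 17:15–18:25, 18:45–19:35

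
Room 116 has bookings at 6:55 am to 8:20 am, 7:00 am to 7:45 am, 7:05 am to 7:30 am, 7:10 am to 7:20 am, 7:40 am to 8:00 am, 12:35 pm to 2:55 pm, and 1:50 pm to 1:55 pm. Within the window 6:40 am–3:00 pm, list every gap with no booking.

6:40 am–6:55 am, 8:20 am–12:35 pm, 2:55 pm–3:00 pm

After merging, the occupied span is 6:55 am–8:20 am, 12:35 pm–2:55 pm.
Uncovered inside 6:40 am–3:00 pm: 6:40 am–6:55 am, 8:20 am–12:35 pm, 2:55 pm–3:00 pm.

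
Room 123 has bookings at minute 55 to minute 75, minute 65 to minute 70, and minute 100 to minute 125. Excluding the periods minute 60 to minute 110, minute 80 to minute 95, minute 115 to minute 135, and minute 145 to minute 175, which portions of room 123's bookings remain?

Merge the first list: minute 55 to minute 75, minute 100 to minute 125.
Merge the second list: minute 60 to minute 110, minute 115 to minute 135, minute 145 to minute 175.
minute 55 to minute 75 \ B = minute 55 to minute 60.
minute 100 to minute 125 \ B = minute 110 to minute 115.

minute 55 to minute 60, minute 110 to minute 115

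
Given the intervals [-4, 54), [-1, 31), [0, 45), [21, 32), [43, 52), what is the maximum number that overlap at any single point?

Sweep endpoints in order; track running count of active intervals.
Peak of 4 reached at 21.

4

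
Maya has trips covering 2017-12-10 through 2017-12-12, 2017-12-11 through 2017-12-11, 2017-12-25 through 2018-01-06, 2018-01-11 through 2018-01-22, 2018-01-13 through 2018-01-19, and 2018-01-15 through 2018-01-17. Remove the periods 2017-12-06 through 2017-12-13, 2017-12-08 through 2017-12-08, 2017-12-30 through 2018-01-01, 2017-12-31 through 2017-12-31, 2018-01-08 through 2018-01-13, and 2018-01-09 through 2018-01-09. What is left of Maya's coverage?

A, merged: 2017-12-10 through 2017-12-12, 2017-12-25 through 2018-01-06, 2018-01-11 through 2018-01-22.
B, merged: 2017-12-06 through 2017-12-13, 2017-12-30 through 2018-01-01, 2018-01-08 through 2018-01-13.
2017-12-10 through 2017-12-12: entirely removed.
2017-12-25 through 2018-01-06 \ B = 2017-12-25 through 2017-12-29, 2018-01-02 through 2018-01-06.
2018-01-11 through 2018-01-22 \ B = 2018-01-14 through 2018-01-22.

2017-12-25 through 2017-12-29, 2018-01-02 through 2018-01-06, 2018-01-14 through 2018-01-22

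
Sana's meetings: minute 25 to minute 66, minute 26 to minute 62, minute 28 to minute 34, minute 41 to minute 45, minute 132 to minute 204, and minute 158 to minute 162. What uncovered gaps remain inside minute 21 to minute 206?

After merging, the occupied span is minute 25 to minute 66, minute 132 to minute 204.
Complement within minute 21 to minute 206: minute 21 to minute 25, minute 66 to minute 132, minute 204 to minute 206.

minute 21 to minute 25, minute 66 to minute 132, minute 204 to minute 206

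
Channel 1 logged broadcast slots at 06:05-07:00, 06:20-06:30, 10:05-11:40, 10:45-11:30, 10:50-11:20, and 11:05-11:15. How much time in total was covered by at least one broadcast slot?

2 h 30 min

Merged: 06:05–07:00, 10:05–11:40.
Lengths: 55 min + 1 h 35 min = 2 h 30 min.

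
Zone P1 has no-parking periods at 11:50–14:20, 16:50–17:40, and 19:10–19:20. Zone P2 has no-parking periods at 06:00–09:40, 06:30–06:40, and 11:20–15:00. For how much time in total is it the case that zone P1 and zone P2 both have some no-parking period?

Second set merges to 06:00-09:40, 11:20-15:00.
A ∩ B = 11:50-14:20.
Total: 2 h 30 min.

2 h 30 min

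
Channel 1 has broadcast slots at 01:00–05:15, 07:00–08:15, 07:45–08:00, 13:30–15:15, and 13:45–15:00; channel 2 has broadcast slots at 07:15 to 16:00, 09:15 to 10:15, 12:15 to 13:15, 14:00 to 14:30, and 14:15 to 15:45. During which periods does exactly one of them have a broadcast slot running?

01:00–05:15, 07:00–07:15, 08:15–13:30, 15:15–16:00

First set merges to 01:00–05:15, 07:00–08:15, 13:30–15:15.
Second set merges to 07:15–16:00.
A but not B: 01:00–05:15, 07:00–07:15.
B but not A: 08:15–13:30, 15:15–16:00.
Combining gives A △ B.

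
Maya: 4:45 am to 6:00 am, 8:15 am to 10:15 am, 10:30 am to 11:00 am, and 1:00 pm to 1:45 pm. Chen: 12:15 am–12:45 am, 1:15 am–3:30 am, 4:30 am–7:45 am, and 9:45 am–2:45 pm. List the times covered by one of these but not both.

12:15 am–12:45 am, 1:15 am–3:30 am, 4:30 am–4:45 am, 6:00 am–7:45 am, 8:15 am–9:45 am, 10:15 am–10:30 am, 11:00 am–1:00 pm, 1:45 pm–2:45 pm

A but not B: 8:15 am–9:45 am.
B but not A: 12:15 am–12:45 am, 1:15 am–3:30 am, 4:30 am–4:45 am, 6:00 am–7:45 am, 10:15 am–10:30 am, 11:00 am–1:00 pm, 1:45 pm–2:45 pm.
Combining gives A △ B.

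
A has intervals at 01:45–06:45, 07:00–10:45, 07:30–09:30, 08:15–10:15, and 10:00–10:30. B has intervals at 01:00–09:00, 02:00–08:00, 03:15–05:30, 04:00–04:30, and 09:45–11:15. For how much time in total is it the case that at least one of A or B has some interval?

10 h 15 min

A, merged: 01:45-06:45, 07:00-10:45.
B, merged: 01:00-09:00, 09:45-11:15.
A ∪ B = 01:00-11:15.
Total: 10 h 15 min.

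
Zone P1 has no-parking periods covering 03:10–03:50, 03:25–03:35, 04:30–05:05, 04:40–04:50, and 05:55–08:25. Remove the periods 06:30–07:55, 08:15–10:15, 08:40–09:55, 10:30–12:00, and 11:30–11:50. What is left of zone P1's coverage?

Merge the first list: 03:10–03:50, 04:30–05:05, 05:55–08:25.
Merge the second list: 06:30–07:55, 08:15–10:15, 10:30–12:00.
03:10–03:50 is untouched.
04:30–05:05 is untouched.
05:55–08:25 with B removed leaves 05:55–06:30, 07:55–08:15.

03:10–03:50, 04:30–05:05, 05:55–06:30, 07:55–08:15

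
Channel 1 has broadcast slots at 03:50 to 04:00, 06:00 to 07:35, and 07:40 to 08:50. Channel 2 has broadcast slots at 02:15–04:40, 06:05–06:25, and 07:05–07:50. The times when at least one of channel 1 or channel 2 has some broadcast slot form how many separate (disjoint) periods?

2

A ∪ B = 02:15–04:40, 06:00–08:50.
That is 2 disjoint pieces.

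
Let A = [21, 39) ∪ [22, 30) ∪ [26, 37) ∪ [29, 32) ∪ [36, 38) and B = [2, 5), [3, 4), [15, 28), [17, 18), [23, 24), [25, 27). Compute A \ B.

[28, 39)

First set merges to [21, 39).
Second set merges to [2, 5), [15, 28).
[21, 39) with B removed leaves [28, 39).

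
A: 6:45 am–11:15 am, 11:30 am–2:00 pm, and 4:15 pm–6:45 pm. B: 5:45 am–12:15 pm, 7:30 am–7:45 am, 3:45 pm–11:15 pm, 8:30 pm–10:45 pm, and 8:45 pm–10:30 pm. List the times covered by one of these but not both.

5:45 am–6:45 am, 11:15 am–11:30 am, 12:15 pm–2:00 pm, 3:45 pm–4:15 pm, 6:45 pm–11:15 pm

Second set merges to 5:45 am–12:15 pm, 3:45 pm–11:15 pm.
A but not B: 12:15 pm–2:00 pm.
B but not A: 5:45 am–6:45 am, 11:15 am–11:30 am, 3:45 pm–4:15 pm, 6:45 pm–11:15 pm.
Combining gives A △ B.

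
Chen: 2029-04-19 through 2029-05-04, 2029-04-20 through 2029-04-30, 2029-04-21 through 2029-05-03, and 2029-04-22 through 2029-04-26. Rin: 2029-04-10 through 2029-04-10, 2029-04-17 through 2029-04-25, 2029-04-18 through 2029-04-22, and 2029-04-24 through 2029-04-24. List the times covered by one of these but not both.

A, merged: 2029-04-19 through 2029-05-04.
B, merged: 2029-04-10 through 2029-04-10, 2029-04-17 through 2029-04-25.
A but not B: 2029-04-26 through 2029-05-04.
B but not A: 2029-04-10 through 2029-04-10, 2029-04-17 through 2029-04-18.
Combining gives A △ B.

2029-04-10 through 2029-04-10, 2029-04-17 through 2029-04-18, 2029-04-26 through 2029-05-04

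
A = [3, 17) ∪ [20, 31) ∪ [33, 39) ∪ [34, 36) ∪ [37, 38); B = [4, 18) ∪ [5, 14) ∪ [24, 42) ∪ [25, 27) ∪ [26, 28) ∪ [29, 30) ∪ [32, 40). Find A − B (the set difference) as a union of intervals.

A, merged: [3, 17), [20, 31), [33, 39).
B, merged: [4, 18), [24, 42).
[3, 17) with B removed leaves [3, 4).
[20, 31) with B removed leaves [20, 24).
[33, 39) lies entirely inside B → drops out.

[3, 4) ∪ [20, 24)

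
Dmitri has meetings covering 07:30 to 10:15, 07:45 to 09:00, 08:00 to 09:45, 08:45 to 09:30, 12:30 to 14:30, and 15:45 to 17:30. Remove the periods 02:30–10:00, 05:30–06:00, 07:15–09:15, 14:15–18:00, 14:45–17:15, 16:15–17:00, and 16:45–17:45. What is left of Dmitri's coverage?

10:00-10:15, 12:30-14:15

A, merged: 07:30-10:15, 12:30-14:30, 15:45-17:30.
B, merged: 02:30-10:00, 14:15-18:00.
07:30-10:15 \ B = 10:00-10:15.
12:30-14:30 \ B = 12:30-14:15.
15:45-17:30: entirely removed.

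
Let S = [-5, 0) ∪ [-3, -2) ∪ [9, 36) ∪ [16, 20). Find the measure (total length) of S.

Merged: [-5, 0), [9, 36).
Lengths: 5 + 27 = 32.

32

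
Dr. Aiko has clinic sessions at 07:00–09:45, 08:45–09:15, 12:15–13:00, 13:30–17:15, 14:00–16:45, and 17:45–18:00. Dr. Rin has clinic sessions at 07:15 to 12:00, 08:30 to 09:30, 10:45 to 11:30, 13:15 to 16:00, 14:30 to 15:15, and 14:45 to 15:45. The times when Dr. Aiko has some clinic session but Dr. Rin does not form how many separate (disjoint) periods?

4

First set merges to 07:00–09:45, 12:15–13:00, 13:30–17:15, 17:45–18:00.
Second set merges to 07:15–12:00, 13:15–16:00.
A \ B = 07:00–07:15, 12:15–13:00, 16:00–17:15, 17:45–18:00.
That is 4 disjoint pieces.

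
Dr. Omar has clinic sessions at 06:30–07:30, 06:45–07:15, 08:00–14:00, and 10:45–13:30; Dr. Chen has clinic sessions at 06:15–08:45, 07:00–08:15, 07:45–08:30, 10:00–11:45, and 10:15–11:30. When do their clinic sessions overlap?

06:30–07:30, 08:00–08:45, 10:00–11:45

First set merges to 06:30–07:30, 08:00–14:00.
Second set merges to 06:15–08:45, 10:00–11:45.
06:30–07:30 overlaps B on 06:30–07:30.
08:00–14:00 overlaps B on 08:00–08:45, 10:00–11:45.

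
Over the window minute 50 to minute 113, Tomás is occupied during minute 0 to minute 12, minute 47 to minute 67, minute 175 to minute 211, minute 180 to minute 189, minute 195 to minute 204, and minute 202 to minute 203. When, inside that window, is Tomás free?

After merging, the occupied span is minute 0 to minute 12, minute 47 to minute 67, minute 175 to minute 211.
Complement within minute 50 to minute 113: minute 67 to minute 113.

minute 67 to minute 113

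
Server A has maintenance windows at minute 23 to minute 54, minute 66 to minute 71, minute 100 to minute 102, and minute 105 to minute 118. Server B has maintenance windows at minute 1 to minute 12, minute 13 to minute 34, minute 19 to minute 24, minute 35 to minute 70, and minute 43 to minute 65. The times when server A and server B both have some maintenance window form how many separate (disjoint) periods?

3

Second set merges to minute 1 to minute 12, minute 13 to minute 34, minute 35 to minute 70.
A ∩ B = minute 23 to minute 34, minute 35 to minute 54, minute 66 to minute 70.
That is 3 disjoint pieces.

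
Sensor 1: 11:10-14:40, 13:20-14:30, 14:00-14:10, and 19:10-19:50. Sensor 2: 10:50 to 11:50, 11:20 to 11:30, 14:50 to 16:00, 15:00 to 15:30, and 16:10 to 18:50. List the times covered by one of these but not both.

First set merges to 11:10–14:40, 19:10–19:50.
Second set merges to 10:50–11:50, 14:50–16:00, 16:10–18:50.
A \ B = 11:50–14:40, 19:10–19:50.
B \ A = 10:50–11:10, 14:50–16:00, 16:10–18:50.
Union of the two gives the symmetric difference.

10:50–11:10, 11:50–14:40, 14:50–16:00, 16:10–18:50, 19:10–19:50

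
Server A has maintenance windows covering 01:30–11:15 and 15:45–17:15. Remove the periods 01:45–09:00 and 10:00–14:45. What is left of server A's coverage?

01:30–11:15 \ B = 01:30–01:45, 09:00–10:00.
15:45–17:15: nothing removed.

01:30–01:45, 09:00–10:00, 15:45–17:15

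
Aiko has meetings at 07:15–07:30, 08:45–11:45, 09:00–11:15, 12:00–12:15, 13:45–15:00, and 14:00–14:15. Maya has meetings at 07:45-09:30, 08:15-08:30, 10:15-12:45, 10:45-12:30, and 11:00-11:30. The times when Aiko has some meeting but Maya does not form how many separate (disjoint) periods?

Merge the first list: 07:15–07:30, 08:45–11:45, 12:00–12:15, 13:45–15:00.
Merge the second list: 07:45–09:30, 10:15–12:45.
A \ B = 07:15–07:30, 09:30–10:15, 13:45–15:00.
That is 3 disjoint pieces.

3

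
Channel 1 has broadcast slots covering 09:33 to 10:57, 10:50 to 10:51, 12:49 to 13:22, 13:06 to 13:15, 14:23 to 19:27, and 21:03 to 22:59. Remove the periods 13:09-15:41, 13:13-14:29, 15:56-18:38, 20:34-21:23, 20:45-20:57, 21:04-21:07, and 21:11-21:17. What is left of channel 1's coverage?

09:33–10:57, 12:49–13:09, 15:41–15:56, 18:38–19:27, 21:23–22:59

Merge the first list: 09:33–10:57, 12:49–13:22, 14:23–19:27, 21:03–22:59.
Merge the second list: 13:09–15:41, 15:56–18:38, 20:34–21:23.
09:33–10:57 is untouched.
12:49–13:22 with B removed leaves 12:49–13:09.
14:23–19:27 with B removed leaves 15:41–15:56, 18:38–19:27.
21:03–22:59 with B removed leaves 21:23–22:59.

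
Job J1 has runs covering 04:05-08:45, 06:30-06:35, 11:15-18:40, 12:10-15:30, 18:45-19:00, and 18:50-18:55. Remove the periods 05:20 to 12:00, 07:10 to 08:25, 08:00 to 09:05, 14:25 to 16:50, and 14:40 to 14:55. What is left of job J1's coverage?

Merge the first list: 04:05–08:45, 11:15–18:40, 18:45–19:00.
Merge the second list: 05:20–12:00, 14:25–16:50.
04:05–08:45 \ B = 04:05–05:20.
11:15–18:40 \ B = 12:00–14:25, 16:50–18:40.
18:45–19:00: nothing removed.

04:05–05:20, 12:00–14:25, 16:50–18:40, 18:45–19:00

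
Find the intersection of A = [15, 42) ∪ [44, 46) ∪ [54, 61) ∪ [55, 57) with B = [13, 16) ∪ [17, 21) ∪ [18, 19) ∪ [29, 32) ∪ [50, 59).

First set merges to [15, 42), [44, 46), [54, 61).
Second set merges to [13, 16), [17, 21), [29, 32), [50, 59).
[15, 42) overlaps B on [15, 16), [17, 21), [29, 32).
[44, 46) falls entirely outside B.
[54, 61) overlaps B on [54, 59).

[15, 16) ∪ [17, 21) ∪ [29, 32) ∪ [54, 59)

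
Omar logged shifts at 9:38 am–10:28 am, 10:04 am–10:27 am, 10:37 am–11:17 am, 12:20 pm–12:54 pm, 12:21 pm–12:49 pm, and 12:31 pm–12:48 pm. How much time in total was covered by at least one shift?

2 h 4 min

Merged: 9:38 am–10:28 am, 10:37 am–11:17 am, 12:20 pm–12:54 pm.
Lengths: 50 min + 40 min + 34 min = 2 h 4 min.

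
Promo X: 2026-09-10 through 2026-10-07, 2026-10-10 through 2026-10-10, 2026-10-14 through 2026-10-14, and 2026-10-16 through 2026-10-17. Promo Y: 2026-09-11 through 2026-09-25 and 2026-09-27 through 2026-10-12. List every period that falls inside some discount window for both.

2026-09-10 through 2026-10-07 meets the second set on 2026-09-11 through 2026-09-25, 2026-09-27 through 2026-10-07.
2026-10-10 through 2026-10-10 meets the second set on 2026-10-10 through 2026-10-10.
2026-10-14 through 2026-10-14: no overlap with the second set.
2026-10-16 through 2026-10-17: no overlap with the second set.

2026-09-11 through 2026-09-25, 2026-09-27 through 2026-10-07, 2026-10-10 through 2026-10-10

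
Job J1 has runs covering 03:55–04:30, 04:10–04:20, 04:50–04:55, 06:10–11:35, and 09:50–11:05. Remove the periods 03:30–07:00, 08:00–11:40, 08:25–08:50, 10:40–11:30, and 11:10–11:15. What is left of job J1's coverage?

07:00-08:00

A, merged: 03:55-04:30, 04:50-04:55, 06:10-11:35.
B, merged: 03:30-07:00, 08:00-11:40.
03:55-04:30: fully covered by B → removed.
04:50-04:55: fully covered by B → removed.
06:10-11:35 minus B → 07:00-08:00.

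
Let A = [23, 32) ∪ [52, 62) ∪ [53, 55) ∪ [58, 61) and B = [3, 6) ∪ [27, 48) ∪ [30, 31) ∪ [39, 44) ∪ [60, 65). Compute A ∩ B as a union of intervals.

Merge the first list: [23, 32), [52, 62).
Merge the second list: [3, 6), [27, 48), [60, 65).
[23, 32) meets the second set on [27, 32).
[52, 62) meets the second set on [60, 62).

[27, 32) ∪ [60, 62)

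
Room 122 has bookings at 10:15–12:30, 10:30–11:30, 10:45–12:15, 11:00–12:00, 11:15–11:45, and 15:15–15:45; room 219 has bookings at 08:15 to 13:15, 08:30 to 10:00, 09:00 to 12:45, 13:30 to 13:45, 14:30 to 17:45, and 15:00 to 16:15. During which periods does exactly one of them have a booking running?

A, merged: 10:15-12:30, 15:15-15:45.
B, merged: 08:15-13:15, 13:30-13:45, 14:30-17:45.
A \ B = none.
B \ A = 08:15-10:15, 12:30-13:15, 13:30-13:45, 14:30-15:15, 15:45-17:45.
Union of the two gives the symmetric difference.

08:15-10:15, 12:30-13:15, 13:30-13:45, 14:30-15:15, 15:45-17:45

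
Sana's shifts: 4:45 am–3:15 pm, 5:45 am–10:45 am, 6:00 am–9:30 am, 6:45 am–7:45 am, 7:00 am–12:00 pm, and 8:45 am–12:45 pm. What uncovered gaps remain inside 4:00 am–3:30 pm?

Covered (merged): 4:45 am–3:15 pm.
Uncovered inside 4:00 am–3:30 pm: 4:00 am–4:45 am, 3:15 pm–3:30 pm.

4:00 am–4:45 am, 3:15 pm–3:30 pm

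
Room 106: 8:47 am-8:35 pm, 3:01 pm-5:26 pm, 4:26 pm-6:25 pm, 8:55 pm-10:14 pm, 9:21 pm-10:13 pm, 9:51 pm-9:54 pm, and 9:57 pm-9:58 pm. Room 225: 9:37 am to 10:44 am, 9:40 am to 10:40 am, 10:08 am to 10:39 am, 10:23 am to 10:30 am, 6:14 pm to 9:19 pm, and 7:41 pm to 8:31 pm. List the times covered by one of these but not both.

A, merged: 8:47 am–8:35 pm, 8:55 pm–10:14 pm.
B, merged: 9:37 am–10:44 am, 6:14 pm–9:19 pm.
A \ B = 8:47 am–9:37 am, 10:44 am–6:14 pm, 9:19 pm–10:14 pm.
B \ A = 8:35 pm–8:55 pm.
Union of the two gives the symmetric difference.

8:47 am–9:37 am, 10:44 am–6:14 pm, 8:35 pm–8:55 pm, 9:19 pm–10:14 pm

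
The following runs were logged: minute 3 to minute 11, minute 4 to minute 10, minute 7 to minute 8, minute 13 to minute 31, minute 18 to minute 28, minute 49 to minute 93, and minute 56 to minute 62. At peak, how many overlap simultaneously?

3

At minute 7, 3 of the intervals are simultaneously active.
No point has more.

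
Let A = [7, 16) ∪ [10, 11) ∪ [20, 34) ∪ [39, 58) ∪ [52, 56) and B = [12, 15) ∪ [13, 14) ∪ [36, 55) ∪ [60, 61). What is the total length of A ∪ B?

First set merges to [7, 16), [20, 34), [39, 58).
Second set merges to [12, 15), [36, 55), [60, 61).
A ∪ B = [7, 16), [20, 34), [36, 58), [60, 61).
Total: 9 + 14 + 22 + 1 = 46.

46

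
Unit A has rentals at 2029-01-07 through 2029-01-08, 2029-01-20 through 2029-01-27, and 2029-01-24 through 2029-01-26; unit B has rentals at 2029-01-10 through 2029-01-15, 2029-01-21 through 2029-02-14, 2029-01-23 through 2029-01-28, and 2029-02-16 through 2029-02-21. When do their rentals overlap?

2029-01-21 through 2029-01-27

Merge the first list: 2029-01-07 through 2029-01-08, 2029-01-20 through 2029-01-27.
Merge the second list: 2029-01-10 through 2029-01-15, 2029-01-21 through 2029-02-14, 2029-02-16 through 2029-02-21.
2029-01-07 through 2029-01-08 meets no B interval.
2029-01-20 through 2029-01-27 ∩ B → 2029-01-21 through 2029-01-27.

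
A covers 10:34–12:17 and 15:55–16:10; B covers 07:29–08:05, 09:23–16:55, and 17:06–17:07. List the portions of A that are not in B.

none

10:34–12:17 lies entirely inside B → drops out.
15:55–16:10 lies entirely inside B → drops out.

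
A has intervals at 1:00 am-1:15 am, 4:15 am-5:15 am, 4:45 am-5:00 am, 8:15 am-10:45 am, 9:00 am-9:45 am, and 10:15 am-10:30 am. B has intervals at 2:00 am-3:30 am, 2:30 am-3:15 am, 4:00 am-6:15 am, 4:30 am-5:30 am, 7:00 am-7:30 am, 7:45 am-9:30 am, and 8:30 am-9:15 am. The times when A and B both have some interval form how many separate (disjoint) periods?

First set merges to 1:00 am–1:15 am, 4:15 am–5:15 am, 8:15 am–10:45 am.
Second set merges to 2:00 am–3:30 am, 4:00 am–6:15 am, 7:00 am–7:30 am, 7:45 am–9:30 am.
A ∩ B = 4:15 am–5:15 am, 8:15 am–9:30 am.
That is 2 disjoint pieces.

2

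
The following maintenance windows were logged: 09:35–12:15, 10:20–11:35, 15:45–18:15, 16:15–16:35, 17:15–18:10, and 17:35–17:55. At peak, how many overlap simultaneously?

Walk the sorted start/end points keeping a running depth.
The depth first hits 3 at 17:35.

3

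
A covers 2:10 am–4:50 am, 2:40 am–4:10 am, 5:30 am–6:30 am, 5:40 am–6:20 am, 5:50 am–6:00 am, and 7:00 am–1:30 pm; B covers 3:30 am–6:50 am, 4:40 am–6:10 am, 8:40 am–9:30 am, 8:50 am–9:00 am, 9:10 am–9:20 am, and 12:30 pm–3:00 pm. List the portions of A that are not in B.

Merge the first list: 2:10 am–4:50 am, 5:30 am–6:30 am, 7:00 am–1:30 pm.
Merge the second list: 3:30 am–6:50 am, 8:40 am–9:30 am, 12:30 pm–3:00 pm.
2:10 am–4:50 am \ B = 2:10 am–3:30 am.
5:30 am–6:30 am: entirely removed.
7:00 am–1:30 pm \ B = 7:00 am–8:40 am, 9:30 am–12:30 pm.

2:10 am–3:30 am, 7:00 am–8:40 am, 9:30 am–12:30 pm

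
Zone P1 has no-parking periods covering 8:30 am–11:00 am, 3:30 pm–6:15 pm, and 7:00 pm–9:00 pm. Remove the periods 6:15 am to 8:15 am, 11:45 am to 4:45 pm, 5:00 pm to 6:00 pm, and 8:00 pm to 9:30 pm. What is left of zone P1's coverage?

8:30 am–11:00 am, 4:45 pm–5:00 pm, 6:00 pm–6:15 pm, 7:00 pm–8:00 pm

8:30 am–11:00 am is untouched.
3:30 pm–6:15 pm with B removed leaves 4:45 pm–5:00 pm, 6:00 pm–6:15 pm.
7:00 pm–9:00 pm with B removed leaves 7:00 pm–8:00 pm.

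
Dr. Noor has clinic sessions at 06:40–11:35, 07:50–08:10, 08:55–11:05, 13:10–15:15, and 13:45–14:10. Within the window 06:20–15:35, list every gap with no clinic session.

The merged coverage is 06:40–11:35, 13:10–15:15.
Complement within 06:20–15:35: 06:20–06:40, 11:35–13:10, 15:15–15:35.

06:20–06:40, 11:35–13:10, 15:15–15:35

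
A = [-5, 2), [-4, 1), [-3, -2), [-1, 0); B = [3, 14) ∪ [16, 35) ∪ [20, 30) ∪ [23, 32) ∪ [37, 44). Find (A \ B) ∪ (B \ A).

[-5, 2) ∪ [3, 14) ∪ [16, 35) ∪ [37, 44)

A, merged: [-5, 2).
B, merged: [3, 14), [16, 35), [37, 44).
Only in the first: [-5, 2).
Only in the second: [3, 14), [16, 35), [37, 44).
Together these are the periods covered by exactly one.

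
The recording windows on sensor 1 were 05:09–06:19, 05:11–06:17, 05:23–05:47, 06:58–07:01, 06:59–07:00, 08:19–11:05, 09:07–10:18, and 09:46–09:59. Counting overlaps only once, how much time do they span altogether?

Merged: 05:09–06:19, 06:58–07:01, 08:19–11:05.
Lengths: 1 h 10 min + 3 min + 2 h 46 min = 3 h 59 min.

3 h 59 min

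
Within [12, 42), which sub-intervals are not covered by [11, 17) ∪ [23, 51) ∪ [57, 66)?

Covered (merged): [11, 17), [23, 51), [57, 66).
Complement within [12, 42): [17, 23).

[17, 23)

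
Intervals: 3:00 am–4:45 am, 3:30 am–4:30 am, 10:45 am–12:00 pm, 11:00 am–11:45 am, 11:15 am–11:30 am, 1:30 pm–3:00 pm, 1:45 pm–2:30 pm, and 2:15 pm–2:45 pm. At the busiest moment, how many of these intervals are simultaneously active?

3

At 11:15 am, 3 of the intervals are simultaneously active.
No point has more.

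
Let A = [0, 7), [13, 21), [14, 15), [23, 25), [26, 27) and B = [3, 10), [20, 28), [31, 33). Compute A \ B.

[0, 3) ∪ [13, 20)

Merge the first list: [0, 7), [13, 21), [23, 25), [26, 27).
[0, 7) \ B = [0, 3).
[13, 21) \ B = [13, 20).
[23, 25): entirely removed.
[26, 27): entirely removed.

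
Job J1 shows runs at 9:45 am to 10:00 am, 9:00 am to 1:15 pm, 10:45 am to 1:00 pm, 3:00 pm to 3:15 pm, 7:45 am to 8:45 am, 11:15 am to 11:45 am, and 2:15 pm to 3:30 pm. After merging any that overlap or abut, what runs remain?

7:45 am–8:45 am, 9:00 am–1:15 pm, 2:15 pm–3:30 pm

Sort by start: 7:45 am–8:45 am, 9:00 am–1:15 pm, 9:45 am–10:00 am, 10:45 am–1:00 pm, 11:15 am–11:45 am, 2:15 pm–3:30 pm, 3:00 pm–3:15 pm.
9:00 am–1:15 pm is disjoint → start new block.
9:45 am–10:00 am overlaps/touches 9:00 am–1:15 pm → extend to 9:00 am–1:15 pm.
10:45 am–1:00 pm overlaps/touches 9:00 am–1:15 pm → extend to 9:00 am–1:15 pm.
11:15 am–11:45 am overlaps/touches 9:00 am–1:15 pm → extend to 9:00 am–1:15 pm.
2:15 pm–3:30 pm is disjoint → start new block.
3:00 pm–3:15 pm overlaps/touches 2:15 pm–3:30 pm → extend to 2:15 pm–3:30 pm.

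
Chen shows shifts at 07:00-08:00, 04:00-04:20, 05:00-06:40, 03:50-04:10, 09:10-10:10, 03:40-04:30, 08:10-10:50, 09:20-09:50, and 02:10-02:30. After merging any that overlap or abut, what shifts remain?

Sort by start: 02:10–02:30, 03:40–04:30, 03:50–04:10, 04:00–04:20, 05:00–06:40, 07:00–08:00, 08:10–10:50, 09:10–10:10, 09:20–09:50.
03:40–04:30 is disjoint → start new block.
03:50–04:10 overlaps/touches 03:40–04:30 → extend to 03:40–04:30.
04:00–04:20 overlaps/touches 03:40–04:30 → extend to 03:40–04:30.
05:00–06:40 is disjoint → start new block.
07:00–08:00 is disjoint → start new block.
08:10–10:50 is disjoint → start new block.
09:10–10:10 overlaps/touches 08:10–10:50 → extend to 08:10–10:50.
09:20–09:50 overlaps/touches 08:10–10:50 → extend to 08:10–10:50.

02:10–02:30, 03:40–04:30, 05:00–06:40, 07:00–08:00, 08:10–10:50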